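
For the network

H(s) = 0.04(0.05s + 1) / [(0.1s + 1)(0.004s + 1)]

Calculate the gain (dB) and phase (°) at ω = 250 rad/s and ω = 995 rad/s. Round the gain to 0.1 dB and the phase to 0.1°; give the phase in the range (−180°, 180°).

At ω = 250 rad/s:
zero (1 + j250·0.05) = 1 + j12.5 → |·| ≈ 12.54, ∠ ≈ 85.43°
pole (1 + j250·0.1) = 1 + j25 → |·| ≈ 25.02, ∠ ≈ 87.71°
pole (1 + j250·0.004) = 1 + j1 → |·| ≈ 1.4142, ∠ ≈ 45.00°
|H| = 0.04 · 12.54 / (25.02 · 1.4142) ≈ 0.014176
Gain = 20 log₁₀(0.014176) ≈ -36.97 dB
∠H = (85.43°) − (87.71° + 45.00°) = -47.28°

At ω = 995 rad/s:
zero (1 + j995·0.05) = 1 + j49.75 → |·| ≈ 49.76, ∠ ≈ 88.85°
pole (1 + j995·0.1) = 1 + j99.5 → |·| ≈ 99.505, ∠ ≈ 89.42°
pole (1 + j995·0.004) = 1 + j3.98 → |·| ≈ 4.1037, ∠ ≈ 75.90°
|H| = 0.04 · 49.76 / (99.505 · 4.1037) ≈ 0.0048744
Gain = 20 log₁₀(0.0048744) ≈ -46.24 dB
∠H = (88.85°) − (89.42° + 75.90°) = -76.47°

ω = 250: -37.0 dB, -47.3°; ω = 995: -46.2 dB, -76.5°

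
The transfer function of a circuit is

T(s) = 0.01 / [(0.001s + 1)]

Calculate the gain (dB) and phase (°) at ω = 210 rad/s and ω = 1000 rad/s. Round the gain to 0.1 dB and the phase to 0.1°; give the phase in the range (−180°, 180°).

ω = 210: -40.2 dB, -11.9°; ω = 1000: -43.0 dB, -45.0°

At ω = 210 rad/s:
pole (1 + j210·0.001) = 1 + j0.21 → |·| ≈ 1.0218, ∠ ≈ 11.86°
|T| = 0.01 · 1 / (1.0218) ≈ 0.0097867
Gain = 20 log₁₀(0.0097867) ≈ -40.19 dB
∠T = (0°) − (11.86°) = -11.86°

At ω = 1000 rad/s:
pole (1 + j1000·0.001) = 1 + j1 → |·| ≈ 1.4142, ∠ ≈ 45.00°
|T| = 0.01 · 1 / (1.4142) ≈ 0.0070711
Gain = 20 log₁₀(0.0070711) ≈ -43.01 dB
∠T = (0°) − (45.00°) = -45.00°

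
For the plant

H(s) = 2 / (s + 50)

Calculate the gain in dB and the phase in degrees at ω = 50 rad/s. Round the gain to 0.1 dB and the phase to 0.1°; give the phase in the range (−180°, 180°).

-31.0 dB, -45.0°

At s = jω = j50:
pole (s+50): 50 + j50 → |·| = √(50²+50²) = √5000 ≈ 70.711, ∠ = arctan(50/50) ≈ 45.00°
|H| = 2 / 70.711 ≈ 0.028284
Gain = 20 log₁₀(0.028284) ≈ -30.97 dB
∠H = 0.00° − 45.00° = -45.00°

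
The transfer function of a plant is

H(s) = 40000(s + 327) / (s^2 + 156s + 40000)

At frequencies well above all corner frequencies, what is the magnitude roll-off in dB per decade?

Each pole contributes −20 dB/decade at high frequency; each zero contributes +20 dB/decade.
Net: 1 zero(s) − 2 pole(s) → -20 dB/decade.

-20 dB/decade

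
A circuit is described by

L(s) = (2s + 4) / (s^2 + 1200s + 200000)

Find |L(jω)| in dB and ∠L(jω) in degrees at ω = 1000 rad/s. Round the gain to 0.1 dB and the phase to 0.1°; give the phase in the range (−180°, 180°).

-57.2 dB, -33.8°

Substitute s = j1000:
Numerator: 2(j1000) + 4 = 4 + j2000
Denominator: (j1000)^2 + 1200(j1000) + 200000 = -800000 + j1200000
|N| = √(4² + 2000²) ≈ 2000, ∠N ≈ 89.89°
|D| = √(800000² + 1200000²) ≈ 1.4422e+06, ∠D ≈ 123.69°
|L| = 2000 / 1.4422e+06 ≈ 0.0013868
Gain = 20 log₁₀(0.0013868) ≈ -57.16 dB
∠L = 89.89° − 123.69° = -33.80°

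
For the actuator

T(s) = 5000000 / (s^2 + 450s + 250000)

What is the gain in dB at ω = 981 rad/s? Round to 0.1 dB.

15.5 dB

At s = jω = j981:
quadratic: (j981)² + 450·j981 + 250000 = -712361 + j441450 → |·| ≈ 8.3806e+05, ∠ ≈ 148.21°
|T| = 5000000 / 8.3806e+05 ≈ 5.9662
Gain = 20 log₁₀(5.9662) ≈ 15.51 dB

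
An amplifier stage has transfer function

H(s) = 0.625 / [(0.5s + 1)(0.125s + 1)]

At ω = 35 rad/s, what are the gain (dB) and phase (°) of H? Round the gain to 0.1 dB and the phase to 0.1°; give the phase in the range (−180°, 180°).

At ω = 35 rad/s:
pole (1 + j35·0.5) = 1 + j17.5 → |·| ≈ 17.529, ∠ ≈ 86.73°
pole (1 + j35·0.125) = 1 + j4.375 → |·| ≈ 4.4878, ∠ ≈ 77.12°
|H| = 0.625 · 1 / (17.529 · 4.4878) ≈ 0.0079449
Gain = 20 log₁₀(0.0079449) ≈ -42.00 dB
∠H = (0°) − (86.73° + 77.12°) = -163.85°

-42.0 dB, -163.9°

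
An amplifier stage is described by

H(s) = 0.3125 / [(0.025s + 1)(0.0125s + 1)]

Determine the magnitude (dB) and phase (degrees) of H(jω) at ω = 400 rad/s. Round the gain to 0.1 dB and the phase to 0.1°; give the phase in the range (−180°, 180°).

At ω = 400 rad/s:
pole (1 + j400·0.025) = 1 + j10 → |·| ≈ 10.05, ∠ ≈ 84.29°
pole (1 + j400·0.0125) = 1 + j5 → |·| ≈ 5.099, ∠ ≈ 78.69°
|H| = 0.3125 · 1 / (10.05 · 5.099) ≈ 0.0060982
Gain = 20 log₁₀(0.0060982) ≈ -44.30 dB
∠H = (0°) − (84.29° + 78.69°) = -162.98°

-44.3 dB, -163.0°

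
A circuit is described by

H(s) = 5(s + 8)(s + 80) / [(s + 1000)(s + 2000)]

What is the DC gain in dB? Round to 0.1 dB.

-55.9 dB

H(0) = 5·8·80 / (1000·2000) = 0.0016
20 log₁₀(0.0016) ≈ -55.92 dB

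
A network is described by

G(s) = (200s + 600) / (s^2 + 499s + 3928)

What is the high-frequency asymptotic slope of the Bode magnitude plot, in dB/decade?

Each pole contributes −20 dB/decade at high frequency; each zero contributes +20 dB/decade.
Net: 1 zero(s) − 2 pole(s) → -20 dB/decade.

-20 dB/decade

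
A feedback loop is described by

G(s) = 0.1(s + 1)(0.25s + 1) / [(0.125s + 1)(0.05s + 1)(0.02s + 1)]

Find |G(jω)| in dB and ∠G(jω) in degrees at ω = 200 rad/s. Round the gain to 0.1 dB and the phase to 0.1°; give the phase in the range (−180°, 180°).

-0.3 dB, -69.4°

At ω = 200 rad/s:
zero (1 + j200·1) = 1 + j200 → |·| ≈ 200, ∠ ≈ 89.71°
zero (1 + j200·0.25) = 1 + j50 → |·| ≈ 50.01, ∠ ≈ 88.85°
pole (1 + j200·0.125) = 1 + j25 → |·| ≈ 25.02, ∠ ≈ 87.71°
pole (1 + j200·0.05) = 1 + j10 → |·| ≈ 10.05, ∠ ≈ 84.29°
pole (1 + j200·0.02) = 1 + j4 → |·| ≈ 4.1231, ∠ ≈ 75.96°
|G| = 0.1 · 200 · 50.01 / (25.02 · 10.05 · 4.1231) ≈ 0.96474
Gain = 20 log₁₀(0.96474) ≈ -0.31 dB
∠G = (89.71° + 88.85°) − (87.71° + 84.29° + 75.96°) = -69.40°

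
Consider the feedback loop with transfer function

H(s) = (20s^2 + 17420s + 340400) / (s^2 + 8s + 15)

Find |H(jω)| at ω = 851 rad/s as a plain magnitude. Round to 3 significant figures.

28.3

Substitute s = j851:
Numerator: 20(j851)^2 + 17420(j851) + 340400 = -14143620 + j14824420
Denominator: (j851)^2 + 8(j851) + 15 = -724186 + j6808
|N| = √(14143620² + 14824420²) ≈ 2.0489e+07, ∠N ≈ 133.65°
|D| = √(724186² + 6808²) ≈ 7.2422e+05, ∠D ≈ 179.46°
|H| = 2.0489e+07 / 7.2422e+05 ≈ 28.291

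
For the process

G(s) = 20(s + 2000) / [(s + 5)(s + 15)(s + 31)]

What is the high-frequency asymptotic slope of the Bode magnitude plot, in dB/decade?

-40 dB/decade

Each pole contributes −20 dB/decade at high frequency; each zero contributes +20 dB/decade.
Net: 1 zero(s) − 3 pole(s) → -40 dB/decade.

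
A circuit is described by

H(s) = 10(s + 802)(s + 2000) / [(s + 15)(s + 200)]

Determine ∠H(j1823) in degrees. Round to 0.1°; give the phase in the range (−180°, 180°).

At s = jω = j1823:
zero (s+802): 802 + j1823 → |·| = √(802²+1823²) = √3966533 ≈ 1991.6, ∠ = arctan(1823/802) ≈ 66.25°
zero (s+2000): 2000 + j1823 → |·| = √(2000²+1823²) = √7323329 ≈ 2706.2, ∠ = arctan(1823/2000) ≈ 42.35°
pole (s+15): 15 + j1823 → |·| = √(15²+1823²) = √3323554 ≈ 1823.1, ∠ = arctan(1823/15) ≈ 89.53°
pole (s+200): 200 + j1823 → |·| = √(200²+1823²) = √3363329 ≈ 1833.9, ∠ = arctan(1823/200) ≈ 83.74°
∠H = 108.60° − 173.27° = -64.67°

-64.7°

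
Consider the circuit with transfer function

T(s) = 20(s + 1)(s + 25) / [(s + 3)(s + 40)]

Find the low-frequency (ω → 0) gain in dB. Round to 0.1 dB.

T(0) = 20·1·25 / (3·40) ≈ 4.1667
20 log₁₀(4.1667) ≈ 12.40 dB

12.4 dB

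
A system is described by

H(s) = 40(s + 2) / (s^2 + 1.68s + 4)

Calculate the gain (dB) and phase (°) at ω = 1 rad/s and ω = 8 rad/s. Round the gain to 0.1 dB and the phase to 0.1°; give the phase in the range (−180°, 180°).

At s = jω = j1:
zero (s+2): 2 + j1 → |·| = √(2²+1²) = √5 ≈ 2.2361, ∠ = arctan(1/2) ≈ 26.57°
quadratic: (j1)² + 1.68·j1 + 4 = 3 + j1.68 → |·| ≈ 3.4384, ∠ ≈ 29.25°
|H| = 40 · 2.2361 / 3.4384 ≈ 26.013
Gain = 20 log₁₀(26.013) ≈ 28.30 dB
∠H = 26.57° − 29.25° = -2.68°

At s = jω = j8:
zero (s+2): 2 + j8 → |·| = √(2²+8²) = √68 ≈ 8.2462, ∠ = arctan(8/2) ≈ 75.96°
quadratic: (j8)² + 1.68·j8 + 4 = -60 + j13.44 → |·| ≈ 61.487, ∠ ≈ 167.37°
|H| = 40 · 8.2462 / 61.487 ≈ 5.3645
Gain = 20 log₁₀(5.3645) ≈ 14.59 dB
∠H = 75.96° − 167.37° = -91.41°

ω = 1: 28.3 dB, -2.7°; ω = 8: 14.6 dB, -91.4°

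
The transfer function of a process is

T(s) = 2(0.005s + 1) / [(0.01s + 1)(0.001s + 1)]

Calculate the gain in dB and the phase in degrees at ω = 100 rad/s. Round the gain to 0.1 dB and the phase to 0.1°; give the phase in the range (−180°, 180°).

3.9 dB, -24.1°

At ω = 100 rad/s:
zero (1 + j100·0.005) = 1 + j0.5 → |·| ≈ 1.118, ∠ ≈ 26.57°
pole (1 + j100·0.01) = 1 + j1 → |·| ≈ 1.4142, ∠ ≈ 45.00°
pole (1 + j100·0.001) = 1 + j0.1 → |·| ≈ 1.005, ∠ ≈ 5.71°
|T| = 2 · 1.118 / (1.4142 · 1.005) ≈ 1.5732
Gain = 20 log₁₀(1.5732) ≈ 3.94 dB
∠T = (26.57°) − (45.00° + 5.71°) = -24.14°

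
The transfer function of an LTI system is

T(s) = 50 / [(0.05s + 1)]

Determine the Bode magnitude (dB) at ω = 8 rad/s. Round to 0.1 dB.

33.3 dB

At ω = 8 rad/s:
pole (1 + j8·0.05) = 1 + j0.4 → |·| ≈ 1.077, ∠ ≈ 21.80°
|T| = 50 · 1 / (1.077) ≈ 46.425
Gain = 20 log₁₀(46.425) ≈ 33.34 dB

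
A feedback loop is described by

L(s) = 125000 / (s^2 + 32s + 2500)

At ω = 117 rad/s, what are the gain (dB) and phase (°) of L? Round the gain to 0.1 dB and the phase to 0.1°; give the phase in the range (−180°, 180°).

At s = jω = j117:
quadratic: (j117)² + 32·j117 + 2500 = -11189 + j3744 → |·| ≈ 11799, ∠ ≈ 161.50°
|L| = 125000 / 11799 ≈ 10.594
Gain = 20 log₁₀(10.594) ≈ 20.50 dB
∠L = 0.00° − 161.50° = -161.50°

20.5 dB, -161.5°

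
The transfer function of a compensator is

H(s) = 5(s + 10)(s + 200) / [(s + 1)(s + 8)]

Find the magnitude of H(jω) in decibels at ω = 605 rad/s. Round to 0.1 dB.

14.4 dB

At s = jω = j605:
zero (s+10): 10 + j605 → |·| = √(10²+605²) = √366125 ≈ 605.08, ∠ = arctan(605/10) ≈ 89.05°
zero (s+200): 200 + j605 → |·| = √(200²+605²) = √406025 ≈ 637.2, ∠ = arctan(605/200) ≈ 71.71°
pole (s+1): 1 + j605 → |·| = √(1²+605²) = √366026 ≈ 605, ∠ = arctan(605/1) ≈ 89.91°
pole (s+8): 8 + j605 → |·| = √(8²+605²) = √366089 ≈ 605.05, ∠ = arctan(605/8) ≈ 89.24°
|H| = 5 · 3.8556e+05 / 3.6606e+05 ≈ 5.2663
Gain = 20 log₁₀(5.2663) ≈ 14.43 dB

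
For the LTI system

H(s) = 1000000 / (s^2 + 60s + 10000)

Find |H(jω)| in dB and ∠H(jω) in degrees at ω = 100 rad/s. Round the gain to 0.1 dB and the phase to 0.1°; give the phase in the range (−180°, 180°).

44.4 dB, -90.0°

At s = jω = j100:
quadratic: (j100)² + 60·j100 + 10000 = 0 + j6000 → |·| ≈ 6000, ∠ ≈ 90.00°
|H| = 1000000 / 6000 ≈ 166.67
Gain = 20 log₁₀(166.67) ≈ 44.44 dB
∠H = 0.00° − 90.00° = -90.00°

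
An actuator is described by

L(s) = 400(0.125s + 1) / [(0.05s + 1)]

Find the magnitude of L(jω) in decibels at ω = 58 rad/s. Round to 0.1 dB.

59.6 dB

At ω = 58 rad/s:
zero (1 + j58·0.125) = 1 + j7.25 → |·| ≈ 7.3186, ∠ ≈ 82.15°
pole (1 + j58·0.05) = 1 + j2.9 → |·| ≈ 3.0676, ∠ ≈ 70.97°
|L| = 400 · 7.3186 / (3.0676) ≈ 954.31
Gain = 20 log₁₀(954.31) ≈ 59.59 dB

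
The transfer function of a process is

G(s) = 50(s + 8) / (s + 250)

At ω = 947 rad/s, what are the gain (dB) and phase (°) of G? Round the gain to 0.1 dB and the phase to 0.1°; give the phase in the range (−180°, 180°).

33.7 dB, 14.3°

At s = jω = j947:
zero (s+8): 8 + j947 → |·| = √(8²+947²) = √896873 ≈ 947.03, ∠ = arctan(947/8) ≈ 89.52°
pole (s+250): 250 + j947 → |·| = √(250²+947²) = √959309 ≈ 979.44, ∠ = arctan(947/250) ≈ 75.21°
|G| = 50 · 947.03 / 979.44 ≈ 48.345
Gain = 20 log₁₀(48.345) ≈ 33.69 dB
∠G = 89.52° − 75.21° = 14.31°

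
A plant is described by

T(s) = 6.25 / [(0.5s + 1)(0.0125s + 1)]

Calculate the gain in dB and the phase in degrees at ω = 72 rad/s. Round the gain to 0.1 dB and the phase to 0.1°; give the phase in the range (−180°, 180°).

-17.8 dB, -130.4°

At ω = 72 rad/s:
pole (1 + j72·0.5) = 1 + j36 → |·| ≈ 36.014, ∠ ≈ 88.41°
pole (1 + j72·0.0125) = 1 + j0.9 → |·| ≈ 1.3454, ∠ ≈ 41.99°
|T| = 6.25 · 1 / (36.014 · 1.3454) ≈ 0.12899
Gain = 20 log₁₀(0.12899) ≈ -17.79 dB
∠T = (0°) − (88.41° + 41.99°) = -130.40°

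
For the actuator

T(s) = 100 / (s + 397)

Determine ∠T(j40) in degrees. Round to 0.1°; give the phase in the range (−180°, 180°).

Substitute s = j40:
Numerator: 100 = 100 + j0
Denominator: (j40) + 397 = 397 + j40
|N| = √(100² + 0²) ≈ 100, ∠N ≈ 0.00°
|D| = √(397² + 40²) ≈ 399.01, ∠D ≈ 5.75°
∠T = 0.00° − 5.75° = -5.75°

-5.8°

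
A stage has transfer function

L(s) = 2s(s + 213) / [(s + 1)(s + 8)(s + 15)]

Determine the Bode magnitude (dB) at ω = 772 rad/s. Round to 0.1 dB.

At s = jω = j772:
zero (s+213): 213 + j772 → |·| = √(213²+772²) = √641353 ≈ 800.85, ∠ = arctan(772/213) ≈ 74.58°
zero at origin: s = j772 → |·| = 772, ∠ = 90.00°
pole (s+1): 1 + j772 → |·| = √(1²+772²) = √595985 ≈ 772, ∠ = arctan(772/1) ≈ 89.93°
pole (s+8): 8 + j772 → |·| = √(8²+772²) = √596048 ≈ 772.04, ∠ = arctan(772/8) ≈ 89.41°
pole (s+15): 15 + j772 → |·| = √(15²+772²) = √596209 ≈ 772.15, ∠ = arctan(772/15) ≈ 88.89°
|L| = 2 · 6.1826e+05 / 4.6021e+08 ≈ 0.0026869
Gain = 20 log₁₀(0.0026869) ≈ -51.41 dB

-51.4 dB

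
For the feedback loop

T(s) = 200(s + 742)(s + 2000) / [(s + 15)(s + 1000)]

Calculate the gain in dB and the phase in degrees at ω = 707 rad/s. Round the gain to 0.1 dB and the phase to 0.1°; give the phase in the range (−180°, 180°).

At s = jω = j707:
zero (s+742): 742 + j707 → |·| = √(742²+707²) = √1050413 ≈ 1024.9, ∠ = arctan(707/742) ≈ 43.62°
zero (s+2000): 2000 + j707 → |·| = √(2000²+707²) = √4499849 ≈ 2121.3, ∠ = arctan(707/2000) ≈ 19.47°
pole (s+15): 15 + j707 → |·| = √(15²+707²) = √500074 ≈ 707.16, ∠ = arctan(707/15) ≈ 88.78°
pole (s+1000): 1000 + j707 → |·| = √(1000²+707²) = √1499849 ≈ 1224.7, ∠ = arctan(707/1000) ≈ 35.26°
|T| = 200 · 2.1741e+06 / 8.6606e+05 ≈ 502.07
Gain = 20 log₁₀(502.07) ≈ 54.02 dB
∠T = 63.09° − 124.04° = -60.95°

54.0 dB, -61.0°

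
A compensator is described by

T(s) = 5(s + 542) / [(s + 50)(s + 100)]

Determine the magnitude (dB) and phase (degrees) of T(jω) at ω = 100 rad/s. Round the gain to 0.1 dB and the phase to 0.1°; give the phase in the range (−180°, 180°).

At s = jω = j100:
zero (s+542): 542 + j100 → |·| = √(542²+100²) = √303764 ≈ 551.15, ∠ = arctan(100/542) ≈ 10.45°
pole (s+50): 50 + j100 → |·| = √(50²+100²) = √12500 ≈ 111.8, ∠ = arctan(100/50) ≈ 63.43°
pole (s+100): 100 + j100 → |·| = √(100²+100²) = √20000 ≈ 141.42, ∠ = arctan(100/100) ≈ 45.00°
|T| = 5 · 551.15 / 15811 ≈ 0.17429
Gain = 20 log₁₀(0.17429) ≈ -15.17 dB
∠T = 10.45° − 108.43° = -97.98°

-15.2 dB, -98.0°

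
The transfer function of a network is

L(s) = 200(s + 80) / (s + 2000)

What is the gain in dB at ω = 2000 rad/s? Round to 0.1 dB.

At s = jω = j2000:
zero (s+80): 80 + j2000 → |·| = √(80²+2000²) = √4006400 ≈ 2001.6, ∠ = arctan(2000/80) ≈ 87.71°
pole (s+2000): 2000 + j2000 → |·| = √(2000²+2000²) = √8000000 ≈ 2828.4, ∠ = arctan(2000/2000) ≈ 45.00°
|L| = 200 · 2001.6 / 2828.4 ≈ 141.54
Gain = 20 log₁₀(141.54) ≈ 43.02 dB

43.0 dB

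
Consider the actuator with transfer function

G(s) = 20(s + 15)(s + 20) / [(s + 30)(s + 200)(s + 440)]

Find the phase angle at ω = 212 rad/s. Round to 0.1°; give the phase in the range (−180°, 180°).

At s = jω = j212:
zero (s+15): 15 + j212 → |·| = √(15²+212²) = √45169 ≈ 212.53, ∠ = arctan(212/15) ≈ 85.95°
zero (s+20): 20 + j212 → |·| = √(20²+212²) = √45344 ≈ 212.94, ∠ = arctan(212/20) ≈ 84.61°
pole (s+30): 30 + j212 → |·| = √(30²+212²) = √45844 ≈ 214.11, ∠ = arctan(212/30) ≈ 81.95°
pole (s+200): 200 + j212 → |·| = √(200²+212²) = √84944 ≈ 291.45, ∠ = arctan(212/200) ≈ 46.67°
pole (s+440): 440 + j212 → |·| = √(440²+212²) = √238544 ≈ 488.41, ∠ = arctan(212/440) ≈ 25.73°
∠G = 170.56° − 154.35° = 16.21°

16.2°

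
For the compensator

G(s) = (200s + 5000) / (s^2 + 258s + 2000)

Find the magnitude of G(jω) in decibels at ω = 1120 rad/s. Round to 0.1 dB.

-15.2 dB

Substitute s = j1120:
Numerator: 200(j1120) + 5000 = 5000 + j224000
Denominator: (j1120)^2 + 258(j1120) + 2000 = -1252400 + j288960
|N| = √(5000² + 224000²) ≈ 2.2406e+05, ∠N ≈ 88.72°
|D| = √(1252400² + 288960²) ≈ 1.2853e+06, ∠D ≈ 167.01°
|G| = 2.2406e+05 / 1.2853e+06 ≈ 0.17433
Gain = 20 log₁₀(0.17433) ≈ -15.17 dB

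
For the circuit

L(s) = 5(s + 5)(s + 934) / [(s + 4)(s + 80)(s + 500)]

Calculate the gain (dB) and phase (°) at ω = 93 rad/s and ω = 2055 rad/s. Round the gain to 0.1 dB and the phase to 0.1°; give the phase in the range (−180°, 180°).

At s = jω = j93:
zero (s+5): 5 + j93 → |·| = √(5²+93²) = √8674 ≈ 93.134, ∠ = arctan(93/5) ≈ 86.92°
zero (s+934): 934 + j93 → |·| = √(934²+93²) = √881005 ≈ 938.62, ∠ = arctan(93/934) ≈ 5.69°
pole (s+4): 4 + j93 → |·| = √(4²+93²) = √8665 ≈ 93.086, ∠ = arctan(93/4) ≈ 87.54°
pole (s+80): 80 + j93 → |·| = √(80²+93²) = √15049 ≈ 122.67, ∠ = arctan(93/80) ≈ 49.30°
pole (s+500): 500 + j93 → |·| = √(500²+93²) = √258649 ≈ 508.58, ∠ = arctan(93/500) ≈ 10.54°
|L| = 5 · 87417 / 5.8074e+06 ≈ 0.075263
Gain = 20 log₁₀(0.075263) ≈ -22.47 dB
∠L = 92.61° − 147.38° = -54.77°

At s = jω = j2055:
zero (s+5): 5 + j2055 → |·| = √(5²+2055²) = √4223050 ≈ 2055, ∠ = arctan(2055/5) ≈ 89.86°
zero (s+934): 934 + j2055 → |·| = √(934²+2055²) = √5095381 ≈ 2257.3, ∠ = arctan(2055/934) ≈ 65.56°
pole (s+4): 4 + j2055 → |·| = √(4²+2055²) = √4223041 ≈ 2055, ∠ = arctan(2055/4) ≈ 89.89°
pole (s+80): 80 + j2055 → |·| = √(80²+2055²) = √4229425 ≈ 2056.6, ∠ = arctan(2055/80) ≈ 87.77°
pole (s+500): 500 + j2055 → |·| = √(500²+2055²) = √4473025 ≈ 2115, ∠ = arctan(2055/500) ≈ 76.33°
|L| = 5 · 4.6388e+06 / 8.9387e+09 ≈ 0.0025948
Gain = 20 log₁₀(0.0025948) ≈ -51.72 dB
∠L = 155.42° − 253.99° = -98.57°

ω = 93: -22.5 dB, -54.8°; ω = 2055: -51.7 dB, -98.6°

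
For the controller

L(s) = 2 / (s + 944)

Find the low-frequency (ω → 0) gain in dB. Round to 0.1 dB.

-53.5 dB

L(0) = 2 / (944) ≈ 0.0021186
20 log₁₀(0.0021186) ≈ -53.48 dB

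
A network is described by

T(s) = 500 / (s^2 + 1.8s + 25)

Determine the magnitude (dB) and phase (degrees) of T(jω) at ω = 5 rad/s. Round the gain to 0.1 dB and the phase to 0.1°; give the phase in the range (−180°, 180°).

At s = jω = j5:
quadratic: (j5)² + 1.8·j5 + 25 = 0 + j9 → |·| ≈ 9, ∠ ≈ 90.00°
|T| = 500 / 9 ≈ 55.556
Gain = 20 log₁₀(55.556) ≈ 34.89 dB
∠T = 0.00° − 90.00° = -90.00°

34.9 dB, -90.0°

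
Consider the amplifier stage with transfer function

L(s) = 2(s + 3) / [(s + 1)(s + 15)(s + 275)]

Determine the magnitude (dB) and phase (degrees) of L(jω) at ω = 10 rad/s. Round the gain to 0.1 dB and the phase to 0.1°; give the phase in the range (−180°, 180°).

-67.6 dB, -46.8°

At s = jω = j10:
zero (s+3): 3 + j10 → |·| = √(3²+10²) = √109 ≈ 10.44, ∠ = arctan(10/3) ≈ 73.30°
pole (s+1): 1 + j10 → |·| = √(1²+10²) = √101 ≈ 10.05, ∠ = arctan(10/1) ≈ 84.29°
pole (s+15): 15 + j10 → |·| = √(15²+10²) = √325 ≈ 18.028, ∠ = arctan(10/15) ≈ 33.69°
pole (s+275): 275 + j10 → |·| = √(275²+10²) = √75725 ≈ 275.18, ∠ = arctan(10/275) ≈ 2.08°
|L| = 2 · 10.44 / 49857 ≈ 0.0004188
Gain = 20 log₁₀(0.0004188) ≈ -67.56 dB
∠L = 73.30° − 120.06° = -46.76°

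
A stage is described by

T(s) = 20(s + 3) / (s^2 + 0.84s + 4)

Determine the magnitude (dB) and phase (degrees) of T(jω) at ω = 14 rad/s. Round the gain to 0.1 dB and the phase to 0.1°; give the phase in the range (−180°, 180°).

3.5 dB, -98.6°

At s = jω = j14:
zero (s+3): 3 + j14 → |·| = √(3²+14²) = √205 ≈ 14.318, ∠ = arctan(14/3) ≈ 77.91°
quadratic: (j14)² + 0.84·j14 + 4 = -192 + j11.76 → |·| ≈ 192.36, ∠ ≈ 176.50°
|T| = 20 · 14.318 / 192.36 ≈ 1.4887
Gain = 20 log₁₀(1.4887) ≈ 3.46 dB
∠T = 77.91° − 176.50° = -98.59°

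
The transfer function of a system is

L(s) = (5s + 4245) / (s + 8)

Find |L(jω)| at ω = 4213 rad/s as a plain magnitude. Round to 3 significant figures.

Substitute s = j4213:
Numerator: 5(j4213) + 4245 = 4245 + j21065
Denominator: (j4213) + 8 = 8 + j4213
|N| = √(4245² + 21065²) ≈ 21488, ∠N ≈ 78.61°
|D| = √(8² + 4213²) ≈ 4213, ∠D ≈ 89.89°
|L| = 21488 / 4213 ≈ 5.1004

5.10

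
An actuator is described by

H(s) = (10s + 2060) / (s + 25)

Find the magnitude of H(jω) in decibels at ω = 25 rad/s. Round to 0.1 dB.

35.4 dB

Substitute s = j25:
Numerator: 10(j25) + 2060 = 2060 + j250
Denominator: (j25) + 25 = 25 + j25
|N| = √(2060² + 250²) ≈ 2075.1, ∠N ≈ 6.92°
|D| = √(25² + 25²) ≈ 35.355, ∠D ≈ 45.00°
|H| = 2075.1 / 35.355 ≈ 58.693
Gain = 20 log₁₀(58.693) ≈ 35.37 dB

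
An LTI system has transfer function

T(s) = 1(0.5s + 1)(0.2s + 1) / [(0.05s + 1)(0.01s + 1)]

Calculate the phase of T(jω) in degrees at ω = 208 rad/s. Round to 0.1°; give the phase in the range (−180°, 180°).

At ω = 208 rad/s:
zero (1 + j208·0.5) = 1 + j104 → |·| ≈ 104, ∠ ≈ 89.45°
zero (1 + j208·0.2) = 1 + j41.6 → |·| ≈ 41.612, ∠ ≈ 88.62°
pole (1 + j208·0.05) = 1 + j10.4 → |·| ≈ 10.448, ∠ ≈ 84.51°
pole (1 + j208·0.01) = 1 + j2.08 → |·| ≈ 2.3079, ∠ ≈ 64.32°
∠T = (89.45° + 88.62°) − (84.51° + 64.32°) = 29.24°

29.2°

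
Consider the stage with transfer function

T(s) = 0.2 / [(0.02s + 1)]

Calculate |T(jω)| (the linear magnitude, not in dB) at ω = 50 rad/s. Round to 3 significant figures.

At ω = 50 rad/s:
pole (1 + j50·0.02) = 1 + j1 → |·| ≈ 1.4142, ∠ ≈ 45.00°
|T| = 0.2 · 1 / (1.4142) ≈ 0.14142

0.141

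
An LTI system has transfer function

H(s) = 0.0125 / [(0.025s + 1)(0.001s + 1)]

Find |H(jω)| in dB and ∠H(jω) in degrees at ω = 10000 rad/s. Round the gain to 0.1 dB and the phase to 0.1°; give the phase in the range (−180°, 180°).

-106.1 dB, -174.1°

At ω = 10000 rad/s:
pole (1 + j10000·0.025) = 1 + j250 → |·| ≈ 250, ∠ ≈ 89.77°
pole (1 + j10000·0.001) = 1 + j10 → |·| ≈ 10.05, ∠ ≈ 84.29°
|H| = 0.0125 · 1 / (250 · 10.05) ≈ 4.9751e-06
Gain = 20 log₁₀(4.9751e-06) ≈ -106.06 dB
∠H = (0°) − (89.77° + 84.29°) = -174.06°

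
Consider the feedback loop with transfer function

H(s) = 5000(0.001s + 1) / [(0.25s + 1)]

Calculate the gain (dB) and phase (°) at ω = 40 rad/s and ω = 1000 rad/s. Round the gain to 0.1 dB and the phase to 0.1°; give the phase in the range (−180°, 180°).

At ω = 40 rad/s:
zero (1 + j40·0.001) = 1 + j0.04 → |·| ≈ 1.0008, ∠ ≈ 2.29°
pole (1 + j40·0.25) = 1 + j10 → |·| ≈ 10.05, ∠ ≈ 84.29°
|H| = 5000 · 1.0008 / (10.05) ≈ 497.91
Gain = 20 log₁₀(497.91) ≈ 53.94 dB
∠H = (2.29°) − (84.29°) = -82.00°

At ω = 1000 rad/s:
zero (1 + j1000·0.001) = 1 + j1 → |·| ≈ 1.4142, ∠ ≈ 45.00°
pole (1 + j1000·0.25) = 1 + j250 → |·| ≈ 250, ∠ ≈ 89.77°
|H| = 5000 · 1.4142 / (250) ≈ 28.284
Gain = 20 log₁₀(28.284) ≈ 29.03 dB
∠H = (45.00°) − (89.77°) = -44.77°

ω = 40: 53.9 dB, -82.0°; ω = 1000: 29.0 dB, -44.8°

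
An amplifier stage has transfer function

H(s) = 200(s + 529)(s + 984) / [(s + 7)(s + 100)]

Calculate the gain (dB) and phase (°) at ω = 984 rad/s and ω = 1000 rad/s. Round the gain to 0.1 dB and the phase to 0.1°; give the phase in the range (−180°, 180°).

At s = jω = j984:
zero (s+529): 529 + j984 → |·| = √(529²+984²) = √1248097 ≈ 1117.2, ∠ = arctan(984/529) ≈ 61.74°
zero (s+984): 984 + j984 → |·| = √(984²+984²) = √1936512 ≈ 1391.6, ∠ = arctan(984/984) ≈ 45.00°
pole (s+7): 7 + j984 → |·| = √(7²+984²) = √968305 ≈ 984.02, ∠ = arctan(984/7) ≈ 89.59°
pole (s+100): 100 + j984 → |·| = √(100²+984²) = √978256 ≈ 989.07, ∠ = arctan(984/100) ≈ 84.20°
|H| = 200 · 1.5547e+06 / 9.7326e+05 ≈ 319.48
Gain = 20 log₁₀(319.48) ≈ 50.09 dB
∠H = 106.74° − 173.79° = -67.05°

At s = jω = j1000:
zero (s+529): 529 + j1000 → |·| = √(529²+1000²) = √1279841 ≈ 1131.3, ∠ = arctan(1000/529) ≈ 62.12°
zero (s+984): 984 + j1000 → |·| = √(984²+1000²) = √1968256 ≈ 1402.9, ∠ = arctan(1000/984) ≈ 45.46°
pole (s+7): 7 + j1000 → |·| = √(7²+1000²) = √1000049 ≈ 1000, ∠ = arctan(1000/7) ≈ 89.60°
pole (s+100): 100 + j1000 → |·| = √(100²+1000²) = √1010000 ≈ 1005, ∠ = arctan(1000/100) ≈ 84.29°
|H| = 200 · 1.5871e+06 / 1.005e+06 ≈ 315.84
Gain = 20 log₁₀(315.84) ≈ 49.99 dB
∠H = 107.58° − 173.89° = -66.31°

ω = 984: 50.1 dB, -67.1°; ω = 1000: 50.0 dB, -66.3°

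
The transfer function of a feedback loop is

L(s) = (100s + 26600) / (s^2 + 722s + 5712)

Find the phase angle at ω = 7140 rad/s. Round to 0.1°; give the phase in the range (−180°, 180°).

-86.4°

Substitute s = j7140:
Numerator: 100(j7140) + 26600 = 26600 + j714000
Denominator: (j7140)^2 + 722(j7140) + 5712 = -50973888 + j5155080
|N| = √(26600² + 714000²) ≈ 7.145e+05, ∠N ≈ 87.87°
|D| = √(50973888² + 5155080²) ≈ 5.1234e+07, ∠D ≈ 174.23°
∠L = 87.87° − 174.23° = -86.36°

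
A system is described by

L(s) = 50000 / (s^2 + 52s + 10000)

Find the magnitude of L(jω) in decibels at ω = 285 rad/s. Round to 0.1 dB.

At s = jω = j285:
quadratic: (j285)² + 52·j285 + 10000 = -71225 + j14820 → |·| ≈ 72750, ∠ ≈ 168.25°
|L| = 50000 / 72750 ≈ 0.68729
Gain = 20 log₁₀(0.68729) ≈ -3.26 dB

-3.3 dB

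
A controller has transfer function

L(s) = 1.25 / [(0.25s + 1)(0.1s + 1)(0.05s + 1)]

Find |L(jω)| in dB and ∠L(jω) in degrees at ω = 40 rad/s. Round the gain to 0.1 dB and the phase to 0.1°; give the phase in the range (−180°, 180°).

At ω = 40 rad/s:
pole (1 + j40·0.25) = 1 + j10 → |·| ≈ 10.05, ∠ ≈ 84.29°
pole (1 + j40·0.1) = 1 + j4 → |·| ≈ 4.1231, ∠ ≈ 75.96°
pole (1 + j40·0.05) = 1 + j2 → |·| ≈ 2.2361, ∠ ≈ 63.43°
|L| = 1.25 · 1 / (10.05 · 4.1231 · 2.2361) ≈ 0.013491
Gain = 20 log₁₀(0.013491) ≈ -37.40 dB
∠L = (0°) − (84.29° + 75.96° + 63.43°) = -223.68° ≡ 136.32° (principal value)

-37.4 dB, 136.3°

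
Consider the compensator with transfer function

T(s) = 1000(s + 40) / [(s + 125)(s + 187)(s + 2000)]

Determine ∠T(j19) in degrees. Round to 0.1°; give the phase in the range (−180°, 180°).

At s = jω = j19:
zero (s+40): 40 + j19 → |·| = √(40²+19²) = √1961 ≈ 44.283, ∠ = arctan(19/40) ≈ 25.41°
pole (s+125): 125 + j19 → |·| = √(125²+19²) = √15986 ≈ 126.44, ∠ = arctan(19/125) ≈ 8.64°
pole (s+187): 187 + j19 → |·| = √(187²+19²) = √35330 ≈ 187.96, ∠ = arctan(19/187) ≈ 5.80°
pole (s+2000): 2000 + j19 → |·| = √(2000²+19²) = √4000361 ≈ 2000.1, ∠ = arctan(19/2000) ≈ 0.54°
∠T = 25.41° − 14.98° = 10.43°

10.4°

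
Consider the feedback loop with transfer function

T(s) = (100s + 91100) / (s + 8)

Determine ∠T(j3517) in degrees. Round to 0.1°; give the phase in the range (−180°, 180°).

Substitute s = j3517:
Numerator: 100(j3517) + 91100 = 91100 + j351700
Denominator: (j3517) + 8 = 8 + j3517
|N| = √(91100² + 351700²) ≈ 3.6331e+05, ∠N ≈ 75.48°
|D| = √(8² + 3517²) ≈ 3517, ∠D ≈ 89.87°
∠T = 75.48° − 89.87° = -14.39°

-14.4°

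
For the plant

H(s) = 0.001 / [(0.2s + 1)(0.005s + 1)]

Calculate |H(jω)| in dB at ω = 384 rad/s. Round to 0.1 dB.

At ω = 384 rad/s:
pole (1 + j384·0.2) = 1 + j76.8 → |·| ≈ 76.807, ∠ ≈ 89.25°
pole (1 + j384·0.005) = 1 + j1.92 → |·| ≈ 2.1648, ∠ ≈ 62.49°
|H| = 0.001 · 1 / (76.807 · 2.1648) ≈ 6.0142e-06
Gain = 20 log₁₀(6.0142e-06) ≈ -104.42 dB

-104.4 dB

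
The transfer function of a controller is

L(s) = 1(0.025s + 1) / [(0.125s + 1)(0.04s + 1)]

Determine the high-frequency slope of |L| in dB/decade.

Each pole contributes −20 dB/decade at high frequency; each zero contributes +20 dB/decade.
Net: 1 zero(s) − 2 pole(s) → -20 dB/decade.

-20 dB/decade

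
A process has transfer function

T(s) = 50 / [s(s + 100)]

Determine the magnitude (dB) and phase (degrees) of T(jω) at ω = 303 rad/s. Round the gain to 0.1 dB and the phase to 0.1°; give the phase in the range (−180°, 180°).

At s = jω = j303:
pole (s+100): 100 + j303 → |·| = √(100²+303²) = √101809 ≈ 319.08, ∠ = arctan(303/100) ≈ 71.74°
pole at origin: |s| = 303, ∠ = 90.00° (in denominator)
|T| = 50 / 96681 ≈ 0.00051716
Gain = 20 log₁₀(0.00051716) ≈ -65.73 dB
∠T = 0.00° − 161.74° = -161.74°

-65.7 dB, -161.7°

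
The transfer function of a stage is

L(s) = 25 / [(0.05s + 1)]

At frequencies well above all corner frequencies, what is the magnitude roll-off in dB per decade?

-20 dB/decade

Each pole contributes −20 dB/decade at high frequency; each zero contributes +20 dB/decade.
Net: 0 zero(s) − 1 pole(s) → -20 dB/decade.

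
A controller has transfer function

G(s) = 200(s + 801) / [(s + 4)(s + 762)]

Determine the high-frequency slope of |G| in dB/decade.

Each pole contributes −20 dB/decade at high frequency; each zero contributes +20 dB/decade.
Net: 1 zero(s) − 2 pole(s) → -20 dB/decade.

-20 dB/decade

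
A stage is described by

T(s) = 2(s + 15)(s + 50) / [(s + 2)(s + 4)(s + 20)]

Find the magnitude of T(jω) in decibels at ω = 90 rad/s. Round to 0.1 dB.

-32.0 dB

At s = jω = j90:
zero (s+15): 15 + j90 → |·| = √(15²+90²) = √8325 ≈ 91.241, ∠ = arctan(90/15) ≈ 80.54°
zero (s+50): 50 + j90 → |·| = √(50²+90²) = √10600 ≈ 102.96, ∠ = arctan(90/50) ≈ 60.95°
pole (s+2): 2 + j90 → |·| = √(2²+90²) = √8104 ≈ 90.022, ∠ = arctan(90/2) ≈ 88.73°
pole (s+4): 4 + j90 → |·| = √(4²+90²) = √8116 ≈ 90.089, ∠ = arctan(90/4) ≈ 87.46°
pole (s+20): 20 + j90 → |·| = √(20²+90²) = √8500 ≈ 92.195, ∠ = arctan(90/20) ≈ 77.47°
|T| = 2 · 9394.2 / 7.477e+05 ≈ 0.025128
Gain = 20 log₁₀(0.025128) ≈ -32.00 dB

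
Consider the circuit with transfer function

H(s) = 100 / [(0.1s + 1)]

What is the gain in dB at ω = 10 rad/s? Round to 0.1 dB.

37.0 dB

At ω = 10 rad/s:
pole (1 + j10·0.1) = 1 + j1 → |·| ≈ 1.4142, ∠ ≈ 45.00°
|H| = 100 · 1 / (1.4142) ≈ 70.711
Gain = 20 log₁₀(70.711) ≈ 36.99 dB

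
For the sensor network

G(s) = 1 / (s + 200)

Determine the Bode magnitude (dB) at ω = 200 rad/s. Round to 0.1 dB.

At s = jω = j200:
pole (s+200): 200 + j200 → |·| = √(200²+200²) = √80000 ≈ 282.84, ∠ = arctan(200/200) ≈ 45.00°
|G| = 1 / 282.84 ≈ 0.0035356
Gain = 20 log₁₀(0.0035356) ≈ -49.03 dB

-49.0 dB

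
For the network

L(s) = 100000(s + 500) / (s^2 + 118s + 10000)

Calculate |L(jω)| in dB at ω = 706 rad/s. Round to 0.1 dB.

At s = jω = j706:
zero (s+500): 500 + j706 → |·| = √(500²+706²) = √748436 ≈ 865.12, ∠ = arctan(706/500) ≈ 54.69°
quadratic: (j706)² + 118·j706 + 10000 = -488436 + j83308 → |·| ≈ 4.9549e+05, ∠ ≈ 170.32°
|L| = 100000 · 865.12 / 4.9549e+05 ≈ 174.6
Gain = 20 log₁₀(174.6) ≈ 44.84 dB

44.8 dB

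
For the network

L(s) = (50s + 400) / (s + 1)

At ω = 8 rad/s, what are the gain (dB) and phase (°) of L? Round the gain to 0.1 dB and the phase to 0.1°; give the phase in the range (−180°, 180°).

36.9 dB, -37.9°

Substitute s = j8:
Numerator: 50(j8) + 400 = 400 + j400
Denominator: (j8) + 1 = 1 + j8
|N| = √(400² + 400²) ≈ 565.69, ∠N ≈ 45.00°
|D| = √(1² + 8²) ≈ 8.0623, ∠D ≈ 82.87°
|L| = 565.69 / 8.0623 ≈ 70.165
Gain = 20 log₁₀(70.165) ≈ 36.92 dB
∠L = 45.00° − 82.87° = -37.87°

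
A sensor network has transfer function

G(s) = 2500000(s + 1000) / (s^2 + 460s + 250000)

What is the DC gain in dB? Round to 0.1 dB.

80.0 dB

G(0) = 2500000·1000 / 250000 = 10000
20 log₁₀(10000) ≈ 80.00 dB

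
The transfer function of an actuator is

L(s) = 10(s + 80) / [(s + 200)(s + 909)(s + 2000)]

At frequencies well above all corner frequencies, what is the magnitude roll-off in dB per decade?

Each pole contributes −20 dB/decade at high frequency; each zero contributes +20 dB/decade.
Net: 1 zero(s) − 3 pole(s) → -40 dB/decade.

-40 dB/decade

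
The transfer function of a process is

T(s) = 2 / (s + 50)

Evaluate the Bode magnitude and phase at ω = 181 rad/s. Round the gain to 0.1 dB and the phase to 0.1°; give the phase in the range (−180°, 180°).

-39.5 dB, -74.6°

At s = jω = j181:
pole (s+50): 50 + j181 → |·| = √(50²+181²) = √35261 ≈ 187.78, ∠ = arctan(181/50) ≈ 74.56°
|T| = 2 / 187.78 ≈ 0.010651
Gain = 20 log₁₀(0.010651) ≈ -39.45 dB
∠T = 0.00° − 74.56° = -74.56°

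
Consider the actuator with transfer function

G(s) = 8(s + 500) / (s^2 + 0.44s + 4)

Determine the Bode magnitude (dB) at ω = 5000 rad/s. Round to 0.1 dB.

-55.9 dB

At s = jω = j5000:
zero (s+500): 500 + j5000 → |·| = √(500²+5000²) = √25250000 ≈ 5024.9, ∠ = arctan(5000/500) ≈ 84.29°
quadratic: (j5000)² + 0.44·j5000 + 4 = -24999996 + j2200 → |·| ≈ 2.5e+07, ∠ ≈ 179.99°
|G| = 8 · 5024.9 / 2.5e+07 ≈ 0.001608
Gain = 20 log₁₀(0.001608) ≈ -55.87 dB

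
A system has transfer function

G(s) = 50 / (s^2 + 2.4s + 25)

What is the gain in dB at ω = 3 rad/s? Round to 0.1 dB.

At s = jω = j3:
quadratic: (j3)² + 2.4·j3 + 25 = 16 + j7.2 → |·| ≈ 17.545, ∠ ≈ 24.23°
|G| = 50 / 17.545 ≈ 2.8498
Gain = 20 log₁₀(2.8498) ≈ 9.10 dB

9.1 dB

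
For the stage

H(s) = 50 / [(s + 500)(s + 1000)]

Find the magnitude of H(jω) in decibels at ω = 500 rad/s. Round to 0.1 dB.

At s = jω = j500:
pole (s+500): 500 + j500 → |·| = √(500²+500²) = √500000 ≈ 707.11, ∠ = arctan(500/500) ≈ 45.00°
pole (s+1000): 1000 + j500 → |·| = √(1000²+500²) = √1250000 ≈ 1118, ∠ = arctan(500/1000) ≈ 26.57°
|H| = 50 / 7.9055e+05 ≈ 6.3247e-05
Gain = 20 log₁₀(6.3247e-05) ≈ -83.98 dB

-84.0 dB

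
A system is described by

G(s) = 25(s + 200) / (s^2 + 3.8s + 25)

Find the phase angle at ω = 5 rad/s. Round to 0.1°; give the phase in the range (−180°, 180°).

-88.6°

At s = jω = j5:
zero (s+200): 200 + j5 → |·| = √(200²+5²) = √40025 ≈ 200.06, ∠ = arctan(5/200) ≈ 1.43°
quadratic: (j5)² + 3.8·j5 + 25 = 0 + j19 → |·| ≈ 19, ∠ ≈ 90.00°
∠G = 1.43° − 90.00° = -88.57°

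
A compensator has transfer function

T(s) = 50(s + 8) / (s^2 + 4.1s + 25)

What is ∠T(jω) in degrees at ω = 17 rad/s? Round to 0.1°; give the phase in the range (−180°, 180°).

-100.4°

At s = jω = j17:
zero (s+8): 8 + j17 → |·| = √(8²+17²) = √353 ≈ 18.788, ∠ = arctan(17/8) ≈ 64.80°
quadratic: (j17)² + 4.1·j17 + 25 = -264 + j69.7 → |·| ≈ 273.05, ∠ ≈ 165.21°
∠T = 64.80° − 165.21° = -100.41°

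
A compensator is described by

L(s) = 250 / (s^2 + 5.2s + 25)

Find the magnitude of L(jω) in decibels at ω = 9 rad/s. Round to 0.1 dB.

At s = jω = j9:
quadratic: (j9)² + 5.2·j9 + 25 = -56 + j46.8 → |·| ≈ 72.981, ∠ ≈ 140.11°
|L| = 250 / 72.981 ≈ 3.4255
Gain = 20 log₁₀(3.4255) ≈ 10.69 dB

10.7 dB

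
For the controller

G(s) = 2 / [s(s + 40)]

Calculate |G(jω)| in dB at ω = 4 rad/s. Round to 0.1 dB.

-38.1 dB

At s = jω = j4:
pole (s+40): 40 + j4 → |·| = √(40²+4²) = √1616 ≈ 40.2, ∠ = arctan(4/40) ≈ 5.71°
pole at origin: |s| = 4, ∠ = 90.00° (in denominator)
|G| = 2 / 160.8 ≈ 0.012438
Gain = 20 log₁₀(0.012438) ≈ -38.10 dB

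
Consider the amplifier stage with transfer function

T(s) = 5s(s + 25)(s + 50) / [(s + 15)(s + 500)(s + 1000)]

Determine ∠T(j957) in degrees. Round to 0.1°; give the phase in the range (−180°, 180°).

70.3°

At s = jω = j957:
zero (s+25): 25 + j957 → |·| = √(25²+957²) = √916474 ≈ 957.33, ∠ = arctan(957/25) ≈ 88.50°
zero (s+50): 50 + j957 → |·| = √(50²+957²) = √918349 ≈ 958.31, ∠ = arctan(957/50) ≈ 87.01°
zero at origin: s = j957 → |·| = 957, ∠ = 90.00°
pole (s+15): 15 + j957 → |·| = √(15²+957²) = √916074 ≈ 957.12, ∠ = arctan(957/15) ≈ 89.10°
pole (s+500): 500 + j957 → |·| = √(500²+957²) = √1165849 ≈ 1079.7, ∠ = arctan(957/500) ≈ 62.41°
pole (s+1000): 1000 + j957 → |·| = √(1000²+957²) = √1915849 ≈ 1384.1, ∠ = arctan(957/1000) ≈ 43.74°
∠T = 265.51° − 195.25° = 70.26°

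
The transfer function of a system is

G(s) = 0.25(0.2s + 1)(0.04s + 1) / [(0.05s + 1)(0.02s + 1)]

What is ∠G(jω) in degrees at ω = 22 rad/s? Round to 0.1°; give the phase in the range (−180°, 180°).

At ω = 22 rad/s:
zero (1 + j22·0.2) = 1 + j4.4 → |·| ≈ 4.5122, ∠ ≈ 77.20°
zero (1 + j22·0.04) = 1 + j0.88 → |·| ≈ 1.3321, ∠ ≈ 41.35°
pole (1 + j22·0.05) = 1 + j1.1 → |·| ≈ 1.4866, ∠ ≈ 47.73°
pole (1 + j22·0.02) = 1 + j0.44 → |·| ≈ 1.0925, ∠ ≈ 23.75°
∠G = (77.20° + 41.35°) − (47.73° + 23.75°) = 47.07°

47.1°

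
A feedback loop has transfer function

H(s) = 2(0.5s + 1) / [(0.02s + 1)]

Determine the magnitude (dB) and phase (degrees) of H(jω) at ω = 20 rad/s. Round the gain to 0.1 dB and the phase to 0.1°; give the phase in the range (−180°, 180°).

25.4 dB, 62.5°

At ω = 20 rad/s:
zero (1 + j20·0.5) = 1 + j10 → |·| ≈ 10.05, ∠ ≈ 84.29°
pole (1 + j20·0.02) = 1 + j0.4 → |·| ≈ 1.077, ∠ ≈ 21.80°
|H| = 2 · 10.05 / (1.077) ≈ 18.663
Gain = 20 log₁₀(18.663) ≈ 25.42 dB
∠H = (84.29°) − (21.80°) = 62.49°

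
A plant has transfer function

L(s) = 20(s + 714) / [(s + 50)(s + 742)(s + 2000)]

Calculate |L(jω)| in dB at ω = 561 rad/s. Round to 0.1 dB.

-95.6 dB

At s = jω = j561:
zero (s+714): 714 + j561 → |·| = √(714²+561²) = √824517 ≈ 908.03, ∠ = arctan(561/714) ≈ 38.16°
pole (s+50): 50 + j561 → |·| = √(50²+561²) = √317221 ≈ 563.22, ∠ = arctan(561/50) ≈ 84.91°
pole (s+742): 742 + j561 → |·| = √(742²+561²) = √865285 ≈ 930.21, ∠ = arctan(561/742) ≈ 37.09°
pole (s+2000): 2000 + j561 → |·| = √(2000²+561²) = √4314721 ≈ 2077.2, ∠ = arctan(561/2000) ≈ 15.67°
|L| = 20 · 908.03 / 1.0883e+09 ≈ 1.6687e-05
Gain = 20 log₁₀(1.6687e-05) ≈ -95.55 dB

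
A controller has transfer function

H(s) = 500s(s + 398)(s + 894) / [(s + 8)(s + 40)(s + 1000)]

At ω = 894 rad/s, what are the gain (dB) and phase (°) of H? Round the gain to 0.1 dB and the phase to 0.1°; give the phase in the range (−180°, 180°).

At s = jω = j894:
zero (s+398): 398 + j894 → |·| = √(398²+894²) = √957640 ≈ 978.59, ∠ = arctan(894/398) ≈ 66.00°
zero (s+894): 894 + j894 → |·| = √(894²+894²) = √1598472 ≈ 1264.3, ∠ = arctan(894/894) ≈ 45.00°
zero at origin: s = j894 → |·| = 894, ∠ = 90.00°
pole (s+8): 8 + j894 → |·| = √(8²+894²) = √799300 ≈ 894.04, ∠ = arctan(894/8) ≈ 89.49°
pole (s+40): 40 + j894 → |·| = √(40²+894²) = √800836 ≈ 894.89, ∠ = arctan(894/40) ≈ 87.44°
pole (s+1000): 1000 + j894 → |·| = √(1000²+894²) = √1799236 ≈ 1341.4, ∠ = arctan(894/1000) ≈ 41.80°
|H| = 500 · 1.1061e+09 / 1.0732e+09 ≈ 515.33
Gain = 20 log₁₀(515.33) ≈ 54.24 dB
∠H = 201.00° − 218.73° = -17.73°

54.2 dB, -17.7°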